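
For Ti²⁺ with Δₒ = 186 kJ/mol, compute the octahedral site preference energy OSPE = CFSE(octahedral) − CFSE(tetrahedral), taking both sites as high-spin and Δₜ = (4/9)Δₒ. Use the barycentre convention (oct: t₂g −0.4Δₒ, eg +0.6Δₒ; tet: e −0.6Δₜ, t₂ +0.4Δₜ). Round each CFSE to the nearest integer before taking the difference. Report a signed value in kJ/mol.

-50

Group 4 minus oxidation state +2 gives a d² configuration for Ti²⁺.
Octahedral (high-spin): t₂g² eg⁰, CFSE = 2(−0.4) + 0(+0.6) = -0.8Δₒ = -0.8 × 186 = -149 kJ/mol.
Tetrahedral e² t₂⁰ gives -1.2Δₜ = -1.2 × (4/9) × 186 = -99 kJ/mol.
OSPE = CFSE(oct) − CFSE(tet) = -149 − (-99) = -50 kJ/mol.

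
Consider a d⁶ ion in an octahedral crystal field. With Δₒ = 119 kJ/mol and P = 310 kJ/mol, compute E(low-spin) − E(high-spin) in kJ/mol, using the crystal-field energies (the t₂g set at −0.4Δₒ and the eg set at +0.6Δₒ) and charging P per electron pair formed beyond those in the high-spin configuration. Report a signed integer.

In the high-spin limit (t₂g⁴ eg²) the orbital term is -0.4Δₒ = -48 kJ/mol, with no excess pairing.
Low-spin: t₂g⁶ eg⁰, orbital CFSE = -2.4Δₒ = -286 kJ/mol; plus 2 excess pairs × P = +620 kJ/mol; total 334 kJ/mol.
Thus E(LS) − E(HS) = 382 kJ/mol.

382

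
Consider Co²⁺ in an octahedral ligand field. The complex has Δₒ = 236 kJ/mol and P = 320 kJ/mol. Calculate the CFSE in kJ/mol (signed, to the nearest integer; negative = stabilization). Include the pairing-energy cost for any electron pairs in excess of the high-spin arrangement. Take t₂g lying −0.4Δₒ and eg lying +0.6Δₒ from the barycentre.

Group 9 minus oxidation state +2 gives a d⁷ configuration for Co²⁺.
Here Δₒ < P (236 < 320), so the high-spin state is favoured.
Configuration: t₂g⁵ eg².
Orbital CFSE = -0.8Δₒ = -0.8 × 236 = -189 kJ/mol.
High-spin has no excess pairs, so no pairing correction applies.

-189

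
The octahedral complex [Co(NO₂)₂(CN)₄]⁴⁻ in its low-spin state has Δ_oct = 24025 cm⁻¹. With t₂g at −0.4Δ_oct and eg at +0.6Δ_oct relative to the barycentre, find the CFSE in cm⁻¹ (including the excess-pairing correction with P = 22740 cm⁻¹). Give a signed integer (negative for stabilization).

Ligand charges: 2×(-1) from NO₂⁻ and 4×(-1) from CN⁻ sum to -6; with overall charge -4, Co is +2.
Co sits in group 9; removing 2 electrons leaves Co²⁺ with 9 − 2 = 7 d electrons.
The d⁷ electrons fill as t₂g⁶ eg¹.
The orbital stabilization is -1.8Δ_oct = -1.8 × 24025 = -43245 cm⁻¹.
High-spin d⁷ would be t₂g⁵ eg² with 2 pairs; low-spin has 3, so 1 excess pair costs +1P = +22740 cm⁻¹.
Net CFSE = -43245 + 22740 = -20505 cm⁻¹.

-20505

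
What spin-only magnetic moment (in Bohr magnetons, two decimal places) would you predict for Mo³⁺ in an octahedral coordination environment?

Mo sits in group 6; removing 3 electrons leaves Mo³⁺ with 6 − 3 = 3 d electrons.
Configuration: t₂g³ eg⁰ → 3 unpaired electrons.
μ(spin-only) = √[3(3+2)] = √15 ≈ 3.87 Bohr magnetons.

3.87 Bohr magnetons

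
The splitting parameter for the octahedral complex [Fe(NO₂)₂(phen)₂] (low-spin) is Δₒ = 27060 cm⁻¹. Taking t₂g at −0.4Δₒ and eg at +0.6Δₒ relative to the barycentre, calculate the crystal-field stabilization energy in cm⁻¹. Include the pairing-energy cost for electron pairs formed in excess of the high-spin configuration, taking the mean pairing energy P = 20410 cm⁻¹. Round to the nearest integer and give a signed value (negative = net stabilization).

Ligand charges: 2×(-1) from NO₂⁻ and 2×(+0) from phen sum to -2; with overall charge +0, Fe is +2.
Fe is in group 8, so Fe²⁺ is d⁶ (8 − 2 = 6).
The d⁶ electrons fill as t₂g⁶ eg⁰.
Orbital CFSE = 6(-0.4) + 0(0.6) = -2.4Δₒ = -2.4 × 27060 = -64944 cm⁻¹.
Relative to high-spin t₂g⁴ eg² (1 paired), the low-spin configuration has 2 additional pairs, contributing +2 × 20410 = +40820 cm⁻¹.
Net CFSE = -64944 + 40820 = -24124 cm⁻¹.

-24124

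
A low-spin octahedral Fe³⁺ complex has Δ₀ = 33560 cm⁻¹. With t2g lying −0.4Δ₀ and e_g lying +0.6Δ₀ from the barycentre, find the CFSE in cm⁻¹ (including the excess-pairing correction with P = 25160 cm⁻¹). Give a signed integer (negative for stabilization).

-16800

Fe is in group 8, so Fe³⁺ is d⁵ (8 − 3 = 5).
Configuration: t2g^5 e_g^0.
CFSE(orbital) = 5×(-0.4Δ₀) + 0×(0.6Δ₀) = -2.0Δ₀; with Δ₀ = 33560 cm⁻¹ that is -67120 cm⁻¹.
Relative to high-spin t2g^3 e_g^2 (0 paired), the low-spin configuration has 2 additional pairs, contributing +2 × 25160 = +50320 cm⁻¹.
Combining: -67120 + 50320 = -16800 cm⁻¹.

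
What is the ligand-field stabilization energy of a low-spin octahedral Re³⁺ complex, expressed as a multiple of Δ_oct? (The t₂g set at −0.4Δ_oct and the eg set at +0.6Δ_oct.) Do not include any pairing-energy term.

Re is in group 7, so Re³⁺ is d⁴ (7 − 3 = 4).
Configuration: t₂g⁴ eg⁰.
CFSE = 4(-0.4Δ_oct) + 0(0.6Δ_oct) = -1.6Δ_oct + 0.0Δ_oct = -1.6Δ_oct.

-1.6 Δ_oct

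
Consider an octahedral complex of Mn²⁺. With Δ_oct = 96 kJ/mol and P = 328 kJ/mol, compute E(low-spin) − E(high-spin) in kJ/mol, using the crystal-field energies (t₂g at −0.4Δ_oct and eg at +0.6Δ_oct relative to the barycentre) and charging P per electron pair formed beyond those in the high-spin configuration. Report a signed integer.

Mn sits in group 7; removing 2 electrons leaves Mn²⁺ with 7 − 2 = 5 d electrons.
In the high-spin limit (t₂g³ eg²) the orbital term is 0.0Δ_oct = 0 kJ/mol, with no excess pairing.
For low-spin the configuration is t₂g⁵ eg⁰: orbital energy -2.0 × 96 = -192 kJ/mol, and 2 additional pairs relative to high-spin add 656 kJ/mol, giving 464 kJ/mol.
Thus E(LS) − E(HS) = 464 kJ/mol.

464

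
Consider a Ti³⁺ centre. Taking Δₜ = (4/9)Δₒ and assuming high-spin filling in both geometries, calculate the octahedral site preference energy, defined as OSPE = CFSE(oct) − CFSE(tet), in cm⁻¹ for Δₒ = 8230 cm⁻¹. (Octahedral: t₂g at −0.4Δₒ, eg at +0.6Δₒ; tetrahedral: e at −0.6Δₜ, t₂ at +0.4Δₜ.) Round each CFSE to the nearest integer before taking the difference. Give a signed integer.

-1097

Ti³⁺: group 4, so d-count = 4 − 3 = 1.
Octahedral (high-spin): t₂g¹ eg⁰, CFSE = 1(−0.4) + 0(+0.6) = -0.4Δₒ = -0.4 × 8230 = -3292 cm⁻¹.
In a tetrahedral site the filling is e¹ t₂⁰: CFSE(tet) = -0.6Δₜ = -0.6 × (4/9)(8230) = -2195 cm⁻¹.
OSPE = -3292 − (-2195) = -1097 cm⁻¹.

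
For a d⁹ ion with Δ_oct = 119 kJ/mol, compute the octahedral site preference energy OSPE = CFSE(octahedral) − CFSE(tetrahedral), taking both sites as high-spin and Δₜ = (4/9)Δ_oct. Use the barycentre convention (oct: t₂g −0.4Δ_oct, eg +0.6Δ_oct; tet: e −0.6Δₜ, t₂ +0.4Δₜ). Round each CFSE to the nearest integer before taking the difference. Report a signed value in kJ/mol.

-50

In an octahedral site d⁹ (HS) is t₂g⁶ eg³, giving CFSE(oct) = -0.6Δ_oct = -71 kJ/mol.
Tetrahedral e⁴ t₂⁵ gives -0.4Δₜ = -0.4 × (4/9) × 119 = -21 kJ/mol.
OSPE = -71 − (-21) = -50 kJ/mol.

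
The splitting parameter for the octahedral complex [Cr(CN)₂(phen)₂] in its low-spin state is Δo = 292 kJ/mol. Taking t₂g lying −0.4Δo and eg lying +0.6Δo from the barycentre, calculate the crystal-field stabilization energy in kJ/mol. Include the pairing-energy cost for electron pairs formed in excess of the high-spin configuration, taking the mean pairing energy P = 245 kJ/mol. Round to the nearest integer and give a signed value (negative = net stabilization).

Ligand charges: 2×(-1) from CN⁻ and 2×(+0) from phen sum to -2; with overall charge +0, Cr is +2.
Cr²⁺: group 6, so d-count = 6 − 2 = 4.
The d⁴ electrons fill as t₂g⁴ eg⁰.
The orbital stabilization is -1.6Δo = -1.6 × 292 = -467 kJ/mol.
High-spin d⁴ would be t₂g³ eg¹ with 0 pairs; low-spin has 1, so 1 excess pair costs +1P = +245 kJ/mol.
Net CFSE = -467 + 245 = -222 kJ/mol.

-222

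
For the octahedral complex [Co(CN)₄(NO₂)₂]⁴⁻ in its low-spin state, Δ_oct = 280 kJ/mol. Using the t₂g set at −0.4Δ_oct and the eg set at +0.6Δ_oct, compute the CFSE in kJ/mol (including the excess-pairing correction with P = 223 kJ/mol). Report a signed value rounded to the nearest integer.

-281

Ligand charges: 4×(-1) from CN⁻ and 2×(-1) from NO₂⁻ sum to -6; with overall charge -4, Co is +2.
Group 9 minus oxidation state +2 gives a d⁷ configuration for Co²⁺.
Configuration: t₂g⁶ eg¹.
CFSE(orbital) = 6×(-0.4Δ_oct) + 1×(0.6Δ_oct) = -1.8Δ_oct; with Δ_oct = 280 kJ/mol that is -504 kJ/mol.
Relative to high-spin t₂g⁵ eg² (2 paired), the low-spin configuration has 1 additional pair, contributing +1 × 223 = +223 kJ/mol.
Overall CFSE = -504 + 223 = -281 kJ/mol.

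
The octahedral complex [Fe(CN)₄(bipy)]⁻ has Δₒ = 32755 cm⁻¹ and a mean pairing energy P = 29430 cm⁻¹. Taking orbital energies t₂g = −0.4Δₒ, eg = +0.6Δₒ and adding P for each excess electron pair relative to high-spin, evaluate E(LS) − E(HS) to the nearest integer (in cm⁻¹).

Ligand charges: 4×(-1) from CN⁻ and 1×(+0) from bipy sum to -4; with overall charge -1, Fe is +3.
Fe³⁺: group 8, so d-count = 8 − 3 = 5.
High-spin: t₂g³ eg², CFSE = 0.0Δₒ = 0 cm⁻¹.
Low-spin t₂g⁵ eg⁰ gives -2.0Δₒ = -65510 cm⁻¹, but forming 2 extra pairs costs 2P = 58860 cm⁻¹, so E(LS) = -65510 + 58860 = -6650 cm⁻¹.
Thus E(LS) − E(HS) = -6650 cm⁻¹.

-6650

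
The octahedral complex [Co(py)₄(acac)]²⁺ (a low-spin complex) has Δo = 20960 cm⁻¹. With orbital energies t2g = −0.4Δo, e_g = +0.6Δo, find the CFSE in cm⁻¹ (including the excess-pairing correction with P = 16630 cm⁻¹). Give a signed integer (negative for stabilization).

Ligand charges: 4×(+0) from py and 1×(-1) from acac⁻ sum to -1; with overall charge +2, Co is +3.
Co sits in group 9; removing 3 electrons leaves Co³⁺ with 9 − 3 = 6 d electrons.
Configuration: t2g^6 e_g^0.
The orbital stabilization is -2.4Δo = -2.4 × 20960 = -50304 cm⁻¹.
Relative to high-spin t2g^4 e_g^2 (1 paired), the low-spin configuration has 2 additional pairs, contributing +2 × 16630 = +33260 cm⁻¹.
Net CFSE = -50304 + 33260 = -17044 cm⁻¹.

-17044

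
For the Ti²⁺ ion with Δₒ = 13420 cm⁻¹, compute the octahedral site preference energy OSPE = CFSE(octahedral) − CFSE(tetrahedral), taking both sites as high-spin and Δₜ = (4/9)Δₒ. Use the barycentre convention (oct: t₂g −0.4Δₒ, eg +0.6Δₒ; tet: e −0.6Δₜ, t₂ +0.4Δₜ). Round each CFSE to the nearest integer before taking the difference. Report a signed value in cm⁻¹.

-3579

Group 4 minus oxidation state +2 gives a d² configuration for Ti²⁺.
In an octahedral site d² (HS) is t2g^2 e_g^0, giving CFSE(oct) = -0.8Δₒ = -10736 cm⁻¹.
In a tetrahedral site the filling is e^2 t2^0: CFSE(tet) = -1.2Δₜ = -1.2 × (4/9)(13420) = -7157 cm⁻¹.
OSPE = CFSE(oct) − CFSE(tet) = -10736 − (-7157) = -3579 cm⁻¹.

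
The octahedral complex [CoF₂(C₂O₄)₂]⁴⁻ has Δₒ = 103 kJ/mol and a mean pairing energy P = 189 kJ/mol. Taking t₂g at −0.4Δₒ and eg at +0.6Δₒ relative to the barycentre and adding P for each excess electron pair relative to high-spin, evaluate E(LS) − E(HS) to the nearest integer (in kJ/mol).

86

Ligand charges: 2×(-1) from F⁻ and 2×(-2) from C₂O₄²⁻ sum to -6; with overall charge -4, Co is +2.
Co is in group 9, so Co²⁺ is d⁷ (9 − 2 = 7).
In the high-spin limit (t₂g⁵ eg²) the orbital term is -0.8Δₒ = -82 kJ/mol, with no excess pairing.
For low-spin the configuration is t₂g⁶ eg¹: orbital energy -1.8 × 103 = -185 kJ/mol, and 1 additional pair relative to high-spin adds 189 kJ/mol, giving 4 kJ/mol.
Thus E(LS) − E(HS) = 86 kJ/mol.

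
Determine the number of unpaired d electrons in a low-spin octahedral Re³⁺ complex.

2

Re³⁺: group 7, so d-count = 7 − 3 = 4.
Configuration: t₂g⁴ eg⁰, giving 2 unpaired electrons.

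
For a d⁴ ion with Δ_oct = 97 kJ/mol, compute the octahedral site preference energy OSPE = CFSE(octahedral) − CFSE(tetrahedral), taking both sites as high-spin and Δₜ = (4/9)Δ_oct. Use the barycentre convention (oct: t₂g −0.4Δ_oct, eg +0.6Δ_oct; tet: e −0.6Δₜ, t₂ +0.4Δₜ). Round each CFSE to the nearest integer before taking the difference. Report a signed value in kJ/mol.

Octahedral (high-spin): t2g^3 e_g^1, CFSE = 3(−0.4) + 1(+0.6) = -0.6Δ_oct = -0.6 × 97 = -58 kJ/mol.
Tetrahedral e^2 t2^2 gives -0.4Δₜ = -0.4 × (4/9) × 97 = -17 kJ/mol.
Subtracting, OSPE = -58 − (-17) = -41 kJ/mol.

-41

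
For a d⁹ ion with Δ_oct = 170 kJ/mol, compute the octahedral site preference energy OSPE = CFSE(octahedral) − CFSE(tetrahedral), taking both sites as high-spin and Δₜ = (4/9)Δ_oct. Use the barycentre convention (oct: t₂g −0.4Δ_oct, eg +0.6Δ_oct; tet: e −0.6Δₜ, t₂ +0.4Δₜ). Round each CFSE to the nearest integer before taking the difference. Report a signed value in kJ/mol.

Octahedral (high-spin): t₂g⁶ eg³, CFSE = 6(−0.4) + 3(+0.6) = -0.6Δ_oct = -0.6 × 170 = -102 kJ/mol.
Tetrahedral e⁴ t₂⁵ gives -0.4Δₜ = -0.4 × (4/9) × 170 = -30 kJ/mol.
Subtracting, OSPE = -102 − (-30) = -72 kJ/mol.

-72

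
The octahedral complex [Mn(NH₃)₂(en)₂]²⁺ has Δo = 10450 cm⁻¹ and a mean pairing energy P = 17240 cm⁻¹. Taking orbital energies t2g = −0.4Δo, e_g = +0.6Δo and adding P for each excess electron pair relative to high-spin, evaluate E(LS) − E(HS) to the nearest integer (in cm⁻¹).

13580

Ligand charges: 2×(+0) from NH₃ and 2×(+0) from en sum to +0; with overall charge +2, Mn is +2.
Mn sits in group 7; removing 2 electrons leaves Mn²⁺ with 7 − 2 = 5 d electrons.
In the high-spin limit (t2g^3 e_g^2) the orbital term is 0.0Δo = 0 cm⁻¹, with no excess pairing.
For low-spin the configuration is t2g^5 e_g^0: orbital energy -2.0 × 10450 = -20900 cm⁻¹, and 2 additional pairs relative to high-spin add 34480 cm⁻¹, giving 13580 cm⁻¹.
The difference is 13580 − (0) = 13580 cm⁻¹, so high-spin lies lower.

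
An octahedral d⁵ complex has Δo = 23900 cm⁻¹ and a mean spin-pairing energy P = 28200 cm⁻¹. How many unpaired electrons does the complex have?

5

Δo < P, so pairing is avoided: the ground state is high-spin.
Configuration: t2g^3 e_g^2.
Unpaired electrons: 5.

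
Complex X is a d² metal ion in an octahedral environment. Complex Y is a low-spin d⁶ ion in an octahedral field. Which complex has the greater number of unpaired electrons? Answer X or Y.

X

X: t₂g² eg⁰ → 2 unpaired.
Y: t₂g⁶ eg⁰ → 0 unpaired.
So X has more unpaired electrons.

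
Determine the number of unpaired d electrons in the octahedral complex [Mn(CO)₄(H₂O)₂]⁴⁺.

3

Ligand charges: 4×(+0) from CO and 2×(+0) from H₂O sum to +0; with overall charge +4, Mn is +4.
Mn sits in group 7; removing 4 electrons leaves Mn⁴⁺ with 7 − 4 = 3 d electrons.
Configuration: t₂g³ eg⁰, giving 3 unpaired electrons.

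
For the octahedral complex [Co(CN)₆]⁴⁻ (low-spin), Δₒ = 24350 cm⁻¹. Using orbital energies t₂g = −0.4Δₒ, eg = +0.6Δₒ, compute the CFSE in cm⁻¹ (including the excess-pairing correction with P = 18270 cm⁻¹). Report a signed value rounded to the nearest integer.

Each CN⁻ contributes -1; 6 × (-1) = -6. With overall charge -4, Co is in the +2 oxidation state.
Co²⁺: group 9, so d-count = 9 − 2 = 7.
Electron filling gives t₂g⁶ eg¹.
Orbital CFSE = 6(-0.4) + 1(0.6) = -1.8Δₒ = -1.8 × 24350 = -43830 cm⁻¹.
High-spin d⁷ would be t₂g⁵ eg² with 2 pairs; low-spin has 3, so 1 excess pair costs +1P = +18270 cm⁻¹.
Overall CFSE = -43830 + 18270 = -25560 cm⁻¹.

-25560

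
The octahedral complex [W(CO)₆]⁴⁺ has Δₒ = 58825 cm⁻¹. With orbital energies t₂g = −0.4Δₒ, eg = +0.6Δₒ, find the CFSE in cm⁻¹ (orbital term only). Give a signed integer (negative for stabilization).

CO is neutral, so the +4 overall charge sits on W: oxidation state +4.
W sits in group 6; removing 4 electrons leaves W⁴⁺ with 6 − 4 = 2 d electrons.
The d² electrons fill as t₂g² eg⁰.
Orbital CFSE = 2(-0.4) + 0(0.6) = -0.8Δₒ = -0.8 × 58825 = -47060 cm⁻¹.

-47060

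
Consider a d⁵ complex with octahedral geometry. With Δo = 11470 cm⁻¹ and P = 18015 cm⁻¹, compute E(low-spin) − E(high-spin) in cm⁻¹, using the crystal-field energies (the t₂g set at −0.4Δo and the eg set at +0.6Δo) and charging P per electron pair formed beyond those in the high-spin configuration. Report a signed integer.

13090

In the high-spin limit (t₂g³ eg²) the orbital term is 0.0Δo = 0 cm⁻¹, with no excess pairing.
Low-spin t₂g⁵ eg⁰ gives -2.0Δo = -22940 cm⁻¹, but forming 2 extra pairs costs 2P = 36030 cm⁻¹, so E(LS) = -22940 + 36030 = 13090 cm⁻¹.
The difference is 13090 − (0) = 13090 cm⁻¹, so high-spin lies lower.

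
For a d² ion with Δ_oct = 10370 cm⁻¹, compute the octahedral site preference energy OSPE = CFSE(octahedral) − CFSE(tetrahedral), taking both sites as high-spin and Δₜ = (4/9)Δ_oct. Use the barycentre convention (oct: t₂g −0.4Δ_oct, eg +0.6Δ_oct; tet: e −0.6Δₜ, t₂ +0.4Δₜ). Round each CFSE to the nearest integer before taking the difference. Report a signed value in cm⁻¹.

Octahedral (high-spin): t₂g² eg⁰, CFSE = 2(−0.4) + 0(+0.6) = -0.8Δ_oct = -0.8 × 10370 = -8296 cm⁻¹.
In a tetrahedral site the filling is e² t₂⁰: CFSE(tet) = -1.2Δₜ = -1.2 × (4/9)(10370) = -5531 cm⁻¹.
Subtracting, OSPE = -8296 − (-5531) = -2765 cm⁻¹.

-2765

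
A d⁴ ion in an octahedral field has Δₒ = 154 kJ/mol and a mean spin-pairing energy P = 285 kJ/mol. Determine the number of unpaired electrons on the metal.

With Δₒ < P the complex is high-spin.
Configuration: t₂g³ eg¹.
Unpaired electrons: 4.

4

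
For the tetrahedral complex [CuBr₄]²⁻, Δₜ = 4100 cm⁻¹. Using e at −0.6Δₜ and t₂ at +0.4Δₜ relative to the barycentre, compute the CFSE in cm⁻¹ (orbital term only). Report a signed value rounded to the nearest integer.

Each Br⁻ contributes -1; 4 × (-1) = -4. With overall charge -2, Cu is in the +2 oxidation state.
Cu²⁺: group 11, so d-count = 11 − 2 = 9.
Tetrahedral splitting is small, so the complex is high-spin.
Electron filling gives e⁴ t₂⁵.
The orbital stabilization is -0.4Δₜ = -0.4 × 4100 = -1640 cm⁻¹.

-1640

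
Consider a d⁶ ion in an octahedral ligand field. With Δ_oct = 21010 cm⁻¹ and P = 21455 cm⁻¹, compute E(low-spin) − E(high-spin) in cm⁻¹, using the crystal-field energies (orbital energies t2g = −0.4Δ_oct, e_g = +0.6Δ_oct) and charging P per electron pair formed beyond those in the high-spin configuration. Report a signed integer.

High-spin: t2g^4 e_g^2, CFSE = -0.4Δ_oct = -8404 cm⁻¹.
For low-spin the configuration is t2g^6 e_g^0: orbital energy -2.4 × 21010 = -50424 cm⁻¹, and 2 additional pairs relative to high-spin add 42910 cm⁻¹, giving -7514 cm⁻¹.
E(LS) − E(HS) = -7514 − (-8404) = 890 cm⁻¹.

890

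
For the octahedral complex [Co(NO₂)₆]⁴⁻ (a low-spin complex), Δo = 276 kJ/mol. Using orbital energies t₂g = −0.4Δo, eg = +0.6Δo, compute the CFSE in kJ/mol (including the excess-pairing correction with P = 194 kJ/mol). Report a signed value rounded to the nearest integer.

-303

Each NO₂⁻ contributes -1; 6 × (-1) = -6. With overall charge -4, Co is in the +2 oxidation state.
Co is in group 9, so Co²⁺ is d⁷ (9 − 2 = 7).
Electron filling gives t₂g⁶ eg¹.
CFSE(orbital) = 6×(-0.4Δo) + 1×(0.6Δo) = -1.8Δo; with Δo = 276 kJ/mol that is -497 kJ/mol.
High-spin d⁷ would be t₂g⁵ eg² with 2 pairs; low-spin has 3, so 1 excess pair costs +1P = +194 kJ/mol.
Net CFSE = -497 + 194 = -303 kJ/mol.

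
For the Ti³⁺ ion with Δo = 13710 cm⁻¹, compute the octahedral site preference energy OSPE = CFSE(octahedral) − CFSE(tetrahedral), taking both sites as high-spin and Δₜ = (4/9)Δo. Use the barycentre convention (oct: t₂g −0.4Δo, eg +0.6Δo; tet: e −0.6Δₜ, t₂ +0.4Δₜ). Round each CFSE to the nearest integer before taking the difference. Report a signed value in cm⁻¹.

Ti sits in group 4; removing 3 electrons leaves Ti³⁺ with 4 − 3 = 1 d electrons.
Octahedral (high-spin): t2g^1 e_g^0, CFSE = 1(−0.4) + 0(+0.6) = -0.4Δo = -0.4 × 13710 = -5484 cm⁻¹.
Tetrahedral: e^1 t2^0, CFSE = 1(−0.6) + 0(+0.4) = -0.6Δₜ = -0.6 × (4/9) × 13710 = -3656 cm⁻¹.
OSPE = CFSE(oct) − CFSE(tet) = -5484 − (-3656) = -1828 cm⁻¹.

-1828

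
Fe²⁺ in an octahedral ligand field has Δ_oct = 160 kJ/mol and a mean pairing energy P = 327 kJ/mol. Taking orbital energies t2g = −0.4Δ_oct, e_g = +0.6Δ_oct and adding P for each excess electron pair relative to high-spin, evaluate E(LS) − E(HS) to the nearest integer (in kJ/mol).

Fe²⁺: group 8, so d-count = 8 − 2 = 6.
High-spin d⁶ fills as t2g^4 e_g^2 with CFSE 4(−0.4) + 2(+0.6) = -0.4Δ_oct = -64 kJ/mol.
Low-spin: t2g^6 e_g^0, orbital CFSE = -2.4Δ_oct = -384 kJ/mol; plus 2 excess pairs × P = +654 kJ/mol; total 270 kJ/mol.
The difference is 270 − (-64) = 334 kJ/mol, so high-spin lies lower.

334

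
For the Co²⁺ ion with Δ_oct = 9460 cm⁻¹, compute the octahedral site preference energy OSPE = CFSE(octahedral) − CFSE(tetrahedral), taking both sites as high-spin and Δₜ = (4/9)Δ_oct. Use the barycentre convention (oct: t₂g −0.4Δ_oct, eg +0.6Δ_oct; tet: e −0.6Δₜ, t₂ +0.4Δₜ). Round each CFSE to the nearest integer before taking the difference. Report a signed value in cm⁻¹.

Co is in group 9, so Co²⁺ is d⁷ (9 − 2 = 7).
In an octahedral site d⁷ (HS) is t₂g⁵ eg², giving CFSE(oct) = -0.8Δ_oct = -7568 cm⁻¹.
In a tetrahedral site the filling is e⁴ t₂³: CFSE(tet) = -1.2Δₜ = -1.2 × (4/9)(9460) = -5045 cm⁻¹.
OSPE = CFSE(oct) − CFSE(tet) = -7568 − (-5045) = -2523 cm⁻¹.

-2523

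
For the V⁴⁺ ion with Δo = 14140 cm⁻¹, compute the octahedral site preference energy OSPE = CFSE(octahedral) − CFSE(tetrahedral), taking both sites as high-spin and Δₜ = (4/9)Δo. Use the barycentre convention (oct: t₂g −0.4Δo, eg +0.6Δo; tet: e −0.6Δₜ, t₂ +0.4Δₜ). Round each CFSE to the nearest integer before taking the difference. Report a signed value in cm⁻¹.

V sits in group 5; removing 4 electrons leaves V⁴⁺ with 5 − 4 = 1 d electrons.
In an octahedral site d¹ (HS) is t₂g¹ eg⁰, giving CFSE(oct) = -0.4Δo = -5656 cm⁻¹.
Tetrahedral e¹ t₂⁰ gives -0.6Δₜ = -0.6 × (4/9) × 14140 = -3771 cm⁻¹.
OSPE = -5656 − (-3771) = -1885 cm⁻¹.

-1885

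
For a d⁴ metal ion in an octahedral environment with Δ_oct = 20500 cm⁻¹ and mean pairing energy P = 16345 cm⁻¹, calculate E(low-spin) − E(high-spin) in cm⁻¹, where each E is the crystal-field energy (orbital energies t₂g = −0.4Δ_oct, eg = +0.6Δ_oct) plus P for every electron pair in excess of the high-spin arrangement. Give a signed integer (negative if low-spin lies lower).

In the high-spin limit (t₂g³ eg¹) the orbital term is -0.6Δ_oct = -12300 cm⁻¹, with no excess pairing.
Low-spin t₂g⁴ eg⁰ gives -1.6Δ_oct = -32800 cm⁻¹, but forming 1 extra pair costs 1P = 16345 cm⁻¹, so E(LS) = -32800 + 16345 = -16455 cm⁻¹.
Thus E(LS) − E(HS) = -4155 cm⁻¹.

-4155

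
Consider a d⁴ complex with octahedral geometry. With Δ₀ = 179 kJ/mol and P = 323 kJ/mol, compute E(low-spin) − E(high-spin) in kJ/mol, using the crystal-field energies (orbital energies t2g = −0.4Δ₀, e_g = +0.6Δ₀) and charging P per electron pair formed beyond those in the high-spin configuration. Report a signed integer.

In the high-spin limit (t2g^3 e_g^1) the orbital term is -0.6Δ₀ = -107 kJ/mol, with no excess pairing.
Low-spin: t2g^4 e_g^0, orbital CFSE = -1.6Δ₀ = -286 kJ/mol; plus 1 excess pair × P = +323 kJ/mol; total 37 kJ/mol.
The difference is 37 − (-107) = 144 kJ/mol, so high-spin lies lower.

144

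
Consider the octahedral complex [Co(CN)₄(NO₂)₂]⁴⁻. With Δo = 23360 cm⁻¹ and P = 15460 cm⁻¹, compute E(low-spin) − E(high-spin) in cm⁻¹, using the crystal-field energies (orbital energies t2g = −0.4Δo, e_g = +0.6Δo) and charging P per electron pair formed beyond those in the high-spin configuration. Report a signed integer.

-7900

Ligand charges: 4×(-1) from CN⁻ and 2×(-1) from NO₂⁻ sum to -6; with overall charge -4, Co is +2.
Group 9 minus oxidation state +2 gives a d⁷ configuration for Co²⁺.
In the high-spin limit (t2g^5 e_g^2) the orbital term is -0.8Δo = -18688 cm⁻¹, with no excess pairing.
For low-spin the configuration is t2g^6 e_g^1: orbital energy -1.8 × 23360 = -42048 cm⁻¹, and 1 additional pair relative to high-spin adds 15460 cm⁻¹, giving -26588 cm⁻¹.
The difference is -26588 − (-18688) = -7900 cm⁻¹, so low-spin lies lower.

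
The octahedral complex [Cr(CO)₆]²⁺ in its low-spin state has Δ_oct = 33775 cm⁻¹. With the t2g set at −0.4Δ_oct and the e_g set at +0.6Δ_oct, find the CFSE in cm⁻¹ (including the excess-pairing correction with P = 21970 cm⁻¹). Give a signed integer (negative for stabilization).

-32070

CO is neutral, so the +2 overall charge sits on Cr: oxidation state +2.
Cr²⁺: group 6, so d-count = 6 − 2 = 4.
Electron filling gives t2g^4 e_g^0.
The orbital stabilization is -1.6Δ_oct = -1.6 × 33775 = -54040 cm⁻¹.
Relative to high-spin t2g^3 e_g^1 (0 paired), the low-spin configuration has 1 additional pair, contributing +1 × 21970 = +21970 cm⁻¹.
Net CFSE = -54040 + 21970 = -32070 cm⁻¹.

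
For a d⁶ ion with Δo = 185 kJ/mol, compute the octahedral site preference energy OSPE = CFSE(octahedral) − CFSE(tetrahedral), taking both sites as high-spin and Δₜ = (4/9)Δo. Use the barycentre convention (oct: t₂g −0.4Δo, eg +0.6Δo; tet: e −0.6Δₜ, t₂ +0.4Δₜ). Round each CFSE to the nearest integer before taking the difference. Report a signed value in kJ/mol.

In an octahedral site d⁶ (HS) is t2g^4 e_g^2, giving CFSE(oct) = -0.4Δo = -74 kJ/mol.
Tetrahedral e^3 t2^3 gives -0.6Δₜ = -0.6 × (4/9) × 185 = -49 kJ/mol.
Subtracting, OSPE = -74 − (-49) = -25 kJ/mol.

-25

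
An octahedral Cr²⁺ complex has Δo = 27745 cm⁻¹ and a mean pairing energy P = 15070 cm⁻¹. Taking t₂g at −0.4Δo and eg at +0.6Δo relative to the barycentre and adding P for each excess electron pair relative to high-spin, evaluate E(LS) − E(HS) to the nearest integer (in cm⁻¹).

-12675

Group 6 minus oxidation state +2 gives a d⁴ configuration for Cr²⁺.
High-spin d⁴ fills as t₂g³ eg¹ with CFSE 3(−0.4) + 1(+0.6) = -0.6Δo = -16647 cm⁻¹.
For low-spin the configuration is t₂g⁴ eg⁰: orbital energy -1.6 × 27745 = -44392 cm⁻¹, and 1 additional pair relative to high-spin adds 15070 cm⁻¹, giving -29322 cm⁻¹.
Thus E(LS) − E(HS) = -12675 cm⁻¹.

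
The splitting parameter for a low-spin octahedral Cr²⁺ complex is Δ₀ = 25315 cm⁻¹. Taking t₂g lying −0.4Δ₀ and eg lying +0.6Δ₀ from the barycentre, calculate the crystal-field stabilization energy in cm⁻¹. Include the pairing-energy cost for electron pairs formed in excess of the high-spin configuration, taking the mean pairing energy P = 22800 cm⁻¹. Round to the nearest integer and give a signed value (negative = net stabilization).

-17704

Cr²⁺: group 6, so d-count = 6 − 2 = 4.
The d⁴ electrons fill as t₂g⁴ eg⁰.
The orbital stabilization is -1.6Δ₀ = -1.6 × 25315 = -40504 cm⁻¹.
Pairing penalty: 1 pair vs 0 in the high-spin reference → 1 extra × P = 22800 cm⁻¹.
Combining: -40504 + 22800 = -17704 cm⁻¹.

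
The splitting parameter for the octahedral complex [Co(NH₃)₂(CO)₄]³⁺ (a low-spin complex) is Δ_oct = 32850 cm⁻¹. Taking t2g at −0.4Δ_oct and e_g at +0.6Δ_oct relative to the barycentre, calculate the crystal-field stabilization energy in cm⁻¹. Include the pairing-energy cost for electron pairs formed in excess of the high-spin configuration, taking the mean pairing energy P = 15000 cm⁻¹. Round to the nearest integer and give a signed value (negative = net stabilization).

-48840

Ligand charges: 2×(+0) from NH₃ and 4×(+0) from CO sum to +0; with overall charge +3, Co is +3.
Co is in group 9, so Co³⁺ is d⁶ (9 − 3 = 6).
Configuration: t2g^6 e_g^0.
Orbital CFSE = 6(-0.4) + 0(0.6) = -2.4Δ_oct = -2.4 × 32850 = -78840 cm⁻¹.
High-spin d⁶ would be t2g^4 e_g^2 with 1 pair; low-spin has 3, so 2 excess pairs cost +2P = +30000 cm⁻¹.
Overall CFSE = -78840 + 30000 = -48840 cm⁻¹.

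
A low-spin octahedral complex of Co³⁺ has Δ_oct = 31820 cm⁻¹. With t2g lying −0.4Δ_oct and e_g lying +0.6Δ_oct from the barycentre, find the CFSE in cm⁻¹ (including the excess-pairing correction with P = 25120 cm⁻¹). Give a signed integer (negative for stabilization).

-26128

Co is in group 9, so Co³⁺ is d⁶ (9 − 3 = 6).
Electron filling gives t2g^6 e_g^0.
The orbital stabilization is -2.4Δ_oct = -2.4 × 31820 = -76368 cm⁻¹.
High-spin d⁶ would be t2g^4 e_g^2 with 1 pair; low-spin has 3, so 2 excess pairs cost +2P = +50240 cm⁻¹.
Combining: -76368 + 50240 = -26128 cm⁻¹.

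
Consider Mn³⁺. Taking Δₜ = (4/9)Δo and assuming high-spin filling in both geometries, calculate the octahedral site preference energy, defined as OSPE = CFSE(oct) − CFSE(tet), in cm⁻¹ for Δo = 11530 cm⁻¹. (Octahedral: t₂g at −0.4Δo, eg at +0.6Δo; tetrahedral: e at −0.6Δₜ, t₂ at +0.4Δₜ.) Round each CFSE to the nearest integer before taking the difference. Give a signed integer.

-4868

Mn³⁺: group 7, so d-count = 7 − 3 = 4.
Octahedral (high-spin): t₂g³ eg¹, CFSE = 3(−0.4) + 1(+0.6) = -0.6Δo = -0.6 × 11530 = -6918 cm⁻¹.
In a tetrahedral site the filling is e² t₂²: CFSE(tet) = -0.4Δₜ = -0.4 × (4/9)(11530) = -2050 cm⁻¹.
Subtracting, OSPE = -6918 − (-2050) = -4868 cm⁻¹.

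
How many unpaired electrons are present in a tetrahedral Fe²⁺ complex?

Group 8 minus oxidation state +2 gives a d⁶ configuration for Fe²⁺.
With tetrahedral geometry the complex is necessarily high-spin.
Configuration: e³ t₂³, giving 4 unpaired electrons.

4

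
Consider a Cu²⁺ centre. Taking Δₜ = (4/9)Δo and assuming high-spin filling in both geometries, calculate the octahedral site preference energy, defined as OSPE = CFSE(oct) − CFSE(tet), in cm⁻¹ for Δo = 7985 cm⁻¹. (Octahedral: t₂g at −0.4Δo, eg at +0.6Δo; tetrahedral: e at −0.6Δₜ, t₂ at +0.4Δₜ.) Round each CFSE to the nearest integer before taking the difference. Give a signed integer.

Cu sits in group 11; removing 2 electrons leaves Cu²⁺ with 11 − 2 = 9 d electrons.
Octahedral (high-spin): t₂g⁶ eg³, CFSE = 6(−0.4) + 3(+0.6) = -0.6Δo = -0.6 × 7985 = -4791 cm⁻¹.
Tetrahedral e⁴ t₂⁵ gives -0.4Δₜ = -0.4 × (4/9) × 7985 = -1420 cm⁻¹.
Subtracting, OSPE = -4791 − (-1420) = -3371 cm⁻¹.

-3371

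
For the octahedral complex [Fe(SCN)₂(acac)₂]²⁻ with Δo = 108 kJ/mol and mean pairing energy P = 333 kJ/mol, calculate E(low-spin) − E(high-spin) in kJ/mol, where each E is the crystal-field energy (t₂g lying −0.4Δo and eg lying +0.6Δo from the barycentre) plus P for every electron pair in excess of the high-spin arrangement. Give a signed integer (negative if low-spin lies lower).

Ligand charges: 2×(-1) from SCN⁻ and 2×(-1) from acac⁻ sum to -4; with overall charge -2, Fe is +2.
Fe is in group 8, so Fe²⁺ is d⁶ (8 − 2 = 6).
High-spin: t₂g⁴ eg², CFSE = -0.4Δo = -43 kJ/mol.
Low-spin: t₂g⁶ eg⁰, orbital CFSE = -2.4Δo = -259 kJ/mol; plus 2 excess pairs × P = +666 kJ/mol; total 407 kJ/mol.
The difference is 407 − (-43) = 450 kJ/mol, so high-spin lies lower.

450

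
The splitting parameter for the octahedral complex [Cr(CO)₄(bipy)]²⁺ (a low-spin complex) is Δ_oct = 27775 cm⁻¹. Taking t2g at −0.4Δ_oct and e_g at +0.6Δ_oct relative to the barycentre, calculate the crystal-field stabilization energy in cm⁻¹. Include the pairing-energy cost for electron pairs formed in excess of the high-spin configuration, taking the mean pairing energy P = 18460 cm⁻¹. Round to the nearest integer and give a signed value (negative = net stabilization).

-25980

Ligand charges: 4×(+0) from CO and 1×(+0) from bipy sum to +0; with overall charge +2, Cr is +2.
Cr sits in group 6; removing 2 electrons leaves Cr²⁺ with 6 − 2 = 4 d electrons.
Electron filling gives t2g^4 e_g^0.
CFSE(orbital) = 4×(-0.4Δ_oct) + 0×(0.6Δ_oct) = -1.6Δ_oct; with Δ_oct = 27775 cm⁻¹ that is -44440 cm⁻¹.
Relative to high-spin t2g^3 e_g^1 (0 paired), the low-spin configuration has 1 additional pair, contributing +1 × 18460 = +18460 cm⁻¹.
Net CFSE = -44440 + 18460 = -25980 cm⁻¹.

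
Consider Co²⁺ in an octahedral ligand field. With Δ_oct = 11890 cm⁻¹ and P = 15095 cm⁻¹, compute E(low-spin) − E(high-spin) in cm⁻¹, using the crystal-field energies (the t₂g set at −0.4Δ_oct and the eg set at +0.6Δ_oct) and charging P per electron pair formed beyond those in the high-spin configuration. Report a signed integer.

Co is in group 9, so Co²⁺ is d⁷ (9 − 2 = 7).
In the high-spin limit (t₂g⁵ eg²) the orbital term is -0.8Δ_oct = -9512 cm⁻¹, with no excess pairing.
Low-spin: t₂g⁶ eg¹, orbital CFSE = -1.8Δ_oct = -21402 cm⁻¹; plus 1 excess pair × P = +15095 cm⁻¹; total -6307 cm⁻¹.
Thus E(LS) − E(HS) = 3205 cm⁻¹.

3205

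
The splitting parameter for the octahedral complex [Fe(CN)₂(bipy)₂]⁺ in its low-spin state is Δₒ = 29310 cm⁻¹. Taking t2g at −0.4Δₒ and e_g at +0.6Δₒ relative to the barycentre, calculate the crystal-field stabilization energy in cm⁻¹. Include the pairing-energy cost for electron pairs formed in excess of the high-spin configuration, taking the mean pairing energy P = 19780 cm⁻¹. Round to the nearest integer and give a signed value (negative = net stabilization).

Ligand charges: 2×(-1) from CN⁻ and 2×(+0) from bipy sum to -2; with overall charge +1, Fe is +3.
Group 8 minus oxidation state +3 gives a d⁵ configuration for Fe³⁺.
Electron filling gives t2g^5 e_g^0.
The orbital stabilization is -2.0Δₒ = -2.0 × 29310 = -58620 cm⁻¹.
Pairing penalty: 2 pairs vs 0 in the high-spin reference → 2 extra × P = 39560 cm⁻¹.
Combining: -58620 + 39560 = -19060 cm⁻¹.

-19060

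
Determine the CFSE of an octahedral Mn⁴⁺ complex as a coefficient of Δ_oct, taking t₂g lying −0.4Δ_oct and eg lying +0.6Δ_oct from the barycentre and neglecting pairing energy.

Mn sits in group 7; removing 4 electrons leaves Mn⁴⁺ with 7 − 4 = 3 d electrons.
For octahedral d³ the high- and low-spin configurations coincide.
Configuration: t₂g³ eg⁰.
CFSE = 3(-0.4Δ_oct) + 0(0.6Δ_oct) = -1.2Δ_oct + 0.0Δ_oct = -1.2Δ_oct.

-1.2 Δ_oct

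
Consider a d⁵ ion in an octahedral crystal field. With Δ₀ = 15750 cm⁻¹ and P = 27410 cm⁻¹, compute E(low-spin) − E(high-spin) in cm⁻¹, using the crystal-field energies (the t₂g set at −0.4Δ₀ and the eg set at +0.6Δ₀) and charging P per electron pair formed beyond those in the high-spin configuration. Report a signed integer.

23320

High-spin d⁵ fills as t₂g³ eg² with CFSE 3(−0.4) + 2(+0.6) = 0.0Δ₀ = 0 cm⁻¹.
Low-spin: t₂g⁵ eg⁰, orbital CFSE = -2.0Δ₀ = -31500 cm⁻¹; plus 2 excess pairs × P = +54820 cm⁻¹; total 23320 cm⁻¹.
Thus E(LS) − E(HS) = 23320 cm⁻¹.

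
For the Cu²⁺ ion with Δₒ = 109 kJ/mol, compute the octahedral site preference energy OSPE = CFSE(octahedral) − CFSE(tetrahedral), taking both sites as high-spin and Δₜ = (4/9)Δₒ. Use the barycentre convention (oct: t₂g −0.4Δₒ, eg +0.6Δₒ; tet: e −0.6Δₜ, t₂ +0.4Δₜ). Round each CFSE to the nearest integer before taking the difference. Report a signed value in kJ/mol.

Cu is in group 11, so Cu²⁺ is d⁹ (11 − 2 = 9).
Octahedral (high-spin): t₂g⁶ eg³, CFSE = 6(−0.4) + 3(+0.6) = -0.6Δₒ = -0.6 × 109 = -65 kJ/mol.
Tetrahedral e⁴ t₂⁵ gives -0.4Δₜ = -0.4 × (4/9) × 109 = -19 kJ/mol.
Subtracting, OSPE = -65 − (-19) = -46 kJ/mol.

-46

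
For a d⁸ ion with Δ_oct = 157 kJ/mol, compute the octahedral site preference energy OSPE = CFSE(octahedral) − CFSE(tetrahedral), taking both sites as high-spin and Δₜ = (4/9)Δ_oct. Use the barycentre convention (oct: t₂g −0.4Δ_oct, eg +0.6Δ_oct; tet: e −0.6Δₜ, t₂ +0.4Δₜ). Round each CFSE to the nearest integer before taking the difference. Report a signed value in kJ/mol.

-132

Octahedral (high-spin): t2g^6 e_g^2, CFSE = 6(−0.4) + 2(+0.6) = -1.2Δ_oct = -1.2 × 157 = -188 kJ/mol.
Tetrahedral e^4 t2^4 gives -0.8Δₜ = -0.8 × (4/9) × 157 = -56 kJ/mol.
OSPE = CFSE(oct) − CFSE(tet) = -188 − (-56) = -132 kJ/mol.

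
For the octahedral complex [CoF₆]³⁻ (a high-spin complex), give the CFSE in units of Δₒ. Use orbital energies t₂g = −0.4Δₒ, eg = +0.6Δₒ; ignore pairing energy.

-0.4 Δₒ

Each F⁻ contributes -1; 6 × (-1) = -6. With overall charge -3, Co is in the +3 oxidation state.
Group 9 minus oxidation state +3 gives a d⁶ configuration for Co³⁺.
Configuration: t₂g⁴ eg².
CFSE = 4(-0.4Δₒ) + 2(0.6Δₒ) = -1.6Δₒ + 1.2Δₒ = -0.4Δₒ.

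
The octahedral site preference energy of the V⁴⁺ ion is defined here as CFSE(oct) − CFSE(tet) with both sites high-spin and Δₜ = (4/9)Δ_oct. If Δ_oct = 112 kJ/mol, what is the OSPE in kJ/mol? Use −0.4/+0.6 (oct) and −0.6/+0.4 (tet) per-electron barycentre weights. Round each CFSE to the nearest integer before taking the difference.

-15

V is in group 5, so V⁴⁺ is d¹ (5 − 4 = 1).
Octahedral high-spin t₂g¹ eg⁰: CFSE = -0.4 × 112 = -45 kJ/mol.
Tetrahedral e¹ t₂⁰ gives -0.6Δₜ = -0.6 × (4/9) × 112 = -30 kJ/mol.
Subtracting, OSPE = -45 − (-30) = -15 kJ/mol.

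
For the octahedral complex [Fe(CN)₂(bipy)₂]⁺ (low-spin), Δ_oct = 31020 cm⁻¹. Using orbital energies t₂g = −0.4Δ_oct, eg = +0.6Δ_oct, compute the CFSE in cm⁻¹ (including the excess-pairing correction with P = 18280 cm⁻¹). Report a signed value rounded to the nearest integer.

Ligand charges: 2×(-1) from CN⁻ and 2×(+0) from bipy sum to -2; with overall charge +1, Fe is +3.
Fe sits in group 8; removing 3 electrons leaves Fe³⁺ with 8 − 3 = 5 d electrons.
Electron filling gives t₂g⁵ eg⁰.
CFSE(orbital) = 5×(-0.4Δ_oct) + 0×(0.6Δ_oct) = -2.0Δ_oct; with Δ_oct = 31020 cm⁻¹ that is -62040 cm⁻¹.
Relative to high-spin t₂g³ eg² (0 paired), the low-spin configuration has 2 additional pairs, contributing +2 × 18280 = +36560 cm⁻¹.
Net CFSE = -62040 + 36560 = -25480 cm⁻¹.

-25480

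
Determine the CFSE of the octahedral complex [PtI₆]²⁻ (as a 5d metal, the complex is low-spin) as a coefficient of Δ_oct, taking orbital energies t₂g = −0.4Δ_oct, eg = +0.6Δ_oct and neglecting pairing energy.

-2.4 Δ_oct

Each I⁻ contributes -1; 6 × (-1) = -6. With overall charge -2, Pt is in the +4 oxidation state.
Group 10 minus oxidation state +4 gives a d⁶ configuration for Pt⁴⁺.
Configuration: t₂g⁶ eg⁰.
CFSE = 6(-0.4Δ_oct) + 0(0.6Δ_oct) = -2.4Δ_oct + 0.0Δ_oct = -2.4Δ_oct.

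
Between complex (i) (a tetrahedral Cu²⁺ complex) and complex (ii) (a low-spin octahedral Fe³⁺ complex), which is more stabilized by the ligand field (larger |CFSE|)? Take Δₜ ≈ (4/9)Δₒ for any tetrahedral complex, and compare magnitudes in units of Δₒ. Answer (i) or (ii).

(i): Cu²⁺: group 11, so d-count = 11 − 2 = 9; Tetrahedral splitting is small, so the complex is high-spin; e⁴ t₂⁵, CFSE = -0.4Δₜ ≈ -0.18Δₒ.
(ii): Fe is in group 8, so Fe³⁺ is d⁵ (8 − 3 = 5); t2g^5 e_g^0, CFSE = -2.0Δₒ.
So (ii) has the larger |CFSE|.

(ii)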